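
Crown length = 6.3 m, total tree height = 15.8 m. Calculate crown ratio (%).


Formula: Crown Ratio = (Crown Length / Total Height) * 100
CR = (6.3 m / 15.8 m) * 100
CR = 0.3987 * 100 = 39.9%

39.9


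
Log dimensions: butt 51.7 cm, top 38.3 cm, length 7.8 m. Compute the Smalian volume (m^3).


Smalian: V = (A1 + A2)/2 * L,  A = pi*(D/200)^2
A1 = pi*(51.7/200)^2 = 0.209928 m^2
A2 = pi*(38.3/200)^2 = 0.115209 m^2
V = (0.209928+0.115209)/2*7.8 = 1.268 m^3

1.268


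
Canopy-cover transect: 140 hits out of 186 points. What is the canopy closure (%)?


Formula: Canopy closure = covered points / total points * 100
Closure = 140 / 186 * 100
Closure = 0.7527 * 100 = 75.3%

75.3


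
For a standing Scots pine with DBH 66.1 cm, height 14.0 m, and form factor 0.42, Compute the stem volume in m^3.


Formula: V = pi * (DBH/200)^2 * H * ff
Radius = DBH/200 = 66.1/200 = 0.3305 m
Radius^2 = 0.3305^2 = 0.10923025 m^2
V = pi * 0.10923025 * 14.0 * 0.42
V = 2.018 m^3

2.018


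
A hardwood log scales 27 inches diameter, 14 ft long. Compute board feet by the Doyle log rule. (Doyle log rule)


Doyle: BF = (D - 4)^2 * L / 16
Adjusted diameter = 27 - 4 = 23 in
(D-4)^2 = 23^2 = 529
BF = 529 * 14 / 16 = 463 BF

463


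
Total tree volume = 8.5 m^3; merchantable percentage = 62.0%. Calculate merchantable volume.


Formula: MV = V_total * (merchantable_pct / 100)
Merchantable fraction = 62.0% / 100 = 0.62
MV = 8.5 m^3 * 0.62 = 5.27 m^3

5.27


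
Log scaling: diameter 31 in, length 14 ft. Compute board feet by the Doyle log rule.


Doyle: BF = (D - 4)^2 * L / 16
Adjusted diameter = 31 - 4 = 27 in
(D-4)^2 = 27^2 = 729
BF = 729 * 14 / 16 = 638 BF

638


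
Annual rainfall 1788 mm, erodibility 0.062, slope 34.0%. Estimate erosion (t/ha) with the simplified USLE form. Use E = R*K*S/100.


Formula: E = R * K * S / 100  (simplified USLE)
R * K = 1788 * 0.062 = 110.856
E = 110.856 * 34.0 / 100 = 37.69 t/ha

37.69


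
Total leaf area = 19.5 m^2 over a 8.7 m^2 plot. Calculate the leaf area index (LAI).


Formula: LAI = total leaf area / ground area  (dimensionless)
LAI = 19.5 m^2 / 8.7 m^2
LAI = 2.24

2.24


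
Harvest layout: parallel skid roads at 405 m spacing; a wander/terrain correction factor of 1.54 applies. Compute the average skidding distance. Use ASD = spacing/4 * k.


Formula: ASD = (spacing / 4) * correction
Uncorrected distance = spacing / 4 = 405 / 4 = 101.25 m
ASD = 101.25 * 1.54 = 156 m

156


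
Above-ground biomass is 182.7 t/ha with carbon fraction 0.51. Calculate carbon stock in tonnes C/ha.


Formula: Carbon Stock = Biomass * Carbon Fraction
C = 182.7 t/ha * 0.51
C = 93.2 t C/ha

93.2


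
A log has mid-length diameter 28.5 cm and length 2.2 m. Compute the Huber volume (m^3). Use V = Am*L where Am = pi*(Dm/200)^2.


Huber: V = Am * L,  Am = pi*(Dm/200)^2
Am = pi*(28.5/200)^2 = 0.063794 m^2
V = 0.063794*2.2 = 0.1403 m^3

0.1403


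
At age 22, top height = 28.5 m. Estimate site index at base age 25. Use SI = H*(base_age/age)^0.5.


Formula: SI = H_dom * (base_age / age)^0.5
Age ratio = 25 / 22 = 1.13636
sqrt(age_ratio) = 1.066
SI = 28.5 * 1.066 = 30.4 m

30.4


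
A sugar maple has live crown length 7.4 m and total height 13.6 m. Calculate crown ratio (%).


Formula: Crown Ratio = (Crown Length / Total Height) * 100
CR = (7.4 m / 13.6 m) * 100
CR = 0.5441 * 100 = 54.4%

54.4


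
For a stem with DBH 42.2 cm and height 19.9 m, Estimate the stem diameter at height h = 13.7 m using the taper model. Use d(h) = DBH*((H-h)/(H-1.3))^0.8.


Taper: d(h) = DBH * ((H - h) / (H - 1.3))^0.8
Numerator = H - h = 19.9 - 13.7 = 6.2 m
Denominator = H - 1.3 = 19.9 - 1.3 = 18.6 m
Ratio = 6.2 / 18.6 = 0.33333
d = 42.2 * 0.33333^0.8 = 17.5 cm

17.5


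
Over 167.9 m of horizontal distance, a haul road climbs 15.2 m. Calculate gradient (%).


Formula: Gradient = rise / run * 100
Gradient = 15.2 / 167.9 * 100 = 9.1%

9.1


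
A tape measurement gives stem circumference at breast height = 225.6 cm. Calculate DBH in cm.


Formula: DBH = C / pi
DBH = 225.6 / pi
pi = 3.14159...
DBH = 71.8 cm

71.8


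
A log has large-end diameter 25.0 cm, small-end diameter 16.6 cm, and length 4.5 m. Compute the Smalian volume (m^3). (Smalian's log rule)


Smalian: V = (A1 + A2)/2 * L,  A = pi*(D/200)^2
A1 = pi*(25.0/200)^2 = 0.049087 m^2
A2 = pi*(16.6/200)^2 = 0.021642 m^2
V = (0.049087+0.021642)/2*4.5 = 0.1591 m^3

0.1591


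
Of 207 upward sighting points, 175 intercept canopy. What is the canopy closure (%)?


Formula: Canopy closure = covered points / total points * 100
Closure = 175 / 207 * 100
Closure = 0.8454 * 100 = 84.5%

84.5


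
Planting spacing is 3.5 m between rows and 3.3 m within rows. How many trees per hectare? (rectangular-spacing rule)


Formula: TPH = 10000 m^2/ha / (spacing_x * spacing_y)
Area per tree = 3.5 m * 3.3 m = 11.55 m^2
TPH = 10000 / 11.55 = 866 trees/ha

866


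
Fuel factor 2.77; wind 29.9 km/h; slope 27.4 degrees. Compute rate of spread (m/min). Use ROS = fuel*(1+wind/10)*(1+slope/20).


Formula: ROS = fuel * (1 + wind/10) * (1 + slope/20)
Wind factor = 1 + 29.9/10 = 3.99
Slope factor = 1 + 27.4/20 = 2.37
ROS = 2.77 * 3.99 * 2.37 = 26.19 m/min

26.19


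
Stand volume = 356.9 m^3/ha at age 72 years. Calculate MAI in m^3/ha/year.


Formula: MAI = Total Volume / Stand Age
MAI = 356.9 m^3/ha / 72 years
MAI = 4.96 m^3/ha/year

4.96


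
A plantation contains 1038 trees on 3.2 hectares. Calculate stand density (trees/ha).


Formula: Stand Density = N_trees / Area_ha
Density = 1038 trees / 3.2 ha
Density = 324 trees/ha

324


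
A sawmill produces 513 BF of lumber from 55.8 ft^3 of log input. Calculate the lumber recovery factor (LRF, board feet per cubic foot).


Formula: LRF = Lumber Output (BF) / Log Input (ft^3)
LRF = 513 BF / 55.8 ft^3
LRF = 9.19 BF/ft^3

9.19


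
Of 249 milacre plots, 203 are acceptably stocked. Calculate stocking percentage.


Formula: Stocking % = stocked plots / total plots * 100
Stocking = 203 / 249 * 100
Stocking = 0.8153 * 100 = 81.5%

81.5


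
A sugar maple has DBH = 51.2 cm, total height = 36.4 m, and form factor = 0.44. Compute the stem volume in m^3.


Formula: V = pi * (DBH/200)^2 * H * ff
Radius = DBH/200 = 51.2/200 = 0.256 m
Radius^2 = 0.256^2 = 0.065536 m^2
V = pi * 0.065536 * 36.4 * 0.44
V = 3.297 m^3

3.297


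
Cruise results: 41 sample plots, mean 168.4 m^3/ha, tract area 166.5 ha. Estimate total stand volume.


Formula: Total Volume = Mean Volume per ha * Total Area
Total Volume = 168.4 m^3/ha * 166.5 ha
Total Volume = 28039 m^3

28039


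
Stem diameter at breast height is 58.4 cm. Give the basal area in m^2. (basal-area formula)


Formula: BA = pi * (DBH/2)^2 / 10000  (cm^2 to m^2)
Radius = DBH/2 = 58.4/2 = 29.2 cm
BA = pi * 29.2^2 / 10000
   = 2678.6476 cm^2 / 10000
   = 0.2679 m^2

0.2679


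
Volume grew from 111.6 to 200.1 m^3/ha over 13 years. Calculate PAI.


Formula: PAI = (V_T2 - V_T1) / (T2 - T1)
Volume increment = 200.1 - 111.6 = 88.5 m^3/ha
PAI = 88.5 / 13 = 6.81 m^3/ha/year

6.81


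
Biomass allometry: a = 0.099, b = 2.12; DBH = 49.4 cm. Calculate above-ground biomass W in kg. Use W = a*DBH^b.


Formula: W = a * DBH^b  (allometric power law)
DBH^b = 49.4^2.12 = 3896.7373
W = 0.099 * 3896.7373 = 385.8 kg

385.8


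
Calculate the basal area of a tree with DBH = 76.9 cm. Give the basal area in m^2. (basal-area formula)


Formula: BA = pi * (DBH/2)^2 / 10000  (cm^2 to m^2)
Radius = DBH/2 = 76.9/2 = 38.45 cm
BA = pi * 38.45^2 / 10000
   = 4644.5384 cm^2 / 10000
   = 0.4645 m^2

0.4645


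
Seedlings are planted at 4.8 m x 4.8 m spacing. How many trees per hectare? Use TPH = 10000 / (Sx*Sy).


Formula: TPH = 10000 m^2/ha / (spacing_x * spacing_y)
Area per tree = 4.8 m * 4.8 m = 23.04 m^2
TPH = 10000 / 23.04 = 434 trees/ha

434


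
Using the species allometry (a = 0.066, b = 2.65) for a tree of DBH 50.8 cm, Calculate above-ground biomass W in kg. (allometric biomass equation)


Formula: W = a * DBH^b  (allometric power law)
DBH^b = 50.8^2.65 = 33154.2217
W = 0.066 * 33154.2217 = 2188.2 kg

2188.2


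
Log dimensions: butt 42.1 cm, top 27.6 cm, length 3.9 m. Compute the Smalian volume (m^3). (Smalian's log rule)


Smalian: V = (A1 + A2)/2 * L,  A = pi*(D/200)^2
A1 = pi*(42.1/200)^2 = 0.139205 m^2
A2 = pi*(27.6/200)^2 = 0.059828 m^2
V = (0.139205+0.059828)/2*3.9 = 0.3881 m^3

0.3881


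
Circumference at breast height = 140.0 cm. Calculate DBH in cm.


Formula: DBH = C / pi
DBH = 140.0 / pi
pi = 3.14159...
DBH = 44.6 cm

44.6


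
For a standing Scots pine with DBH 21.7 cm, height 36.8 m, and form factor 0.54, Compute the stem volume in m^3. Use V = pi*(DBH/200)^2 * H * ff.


Formula: V = pi * (DBH/200)^2 * H * ff
Radius = DBH/200 = 21.7/200 = 0.1085 m
Radius^2 = 0.1085^2 = 0.01177225 m^2
V = pi * 0.01177225 * 36.8 * 0.54
V = 0.735 m^3

0.735


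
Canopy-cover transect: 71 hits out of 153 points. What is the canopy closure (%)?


Formula: Canopy closure = covered points / total points * 100
Closure = 71 / 153 * 100
Closure = 0.4641 * 100 = 46.4%

46.4


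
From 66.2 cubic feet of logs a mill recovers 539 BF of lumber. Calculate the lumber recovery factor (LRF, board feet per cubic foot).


Formula: LRF = Lumber Output (BF) / Log Input (ft^3)
LRF = 539 BF / 66.2 ft^3
LRF = 8.14 BF/ft^3

8.14


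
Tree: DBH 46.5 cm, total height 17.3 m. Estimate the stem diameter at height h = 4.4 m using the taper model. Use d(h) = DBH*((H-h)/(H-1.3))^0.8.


Taper: d(h) = DBH * ((H - h) / (H - 1.3))^0.8
Numerator = H - h = 17.3 - 4.4 = 12.9 m
Denominator = H - 1.3 = 17.3 - 1.3 = 16.0 m
Ratio = 12.9 / 16.0 = 0.80625
d = 46.5 * 0.80625^0.8 = 39.1 cm

39.1


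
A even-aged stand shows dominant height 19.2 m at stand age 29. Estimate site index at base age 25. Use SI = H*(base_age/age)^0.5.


Formula: SI = H_dom * (base_age / age)^0.5
Age ratio = 25 / 29 = 0.86207
sqrt(age_ratio) = 0.92848
SI = 19.2 * 0.92848 = 17.8 m

17.8


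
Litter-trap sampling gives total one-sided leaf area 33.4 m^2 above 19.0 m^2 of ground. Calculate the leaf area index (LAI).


Formula: LAI = total leaf area / ground area  (dimensionless)
LAI = 33.4 m^2 / 19.0 m^2
LAI = 1.76

1.76


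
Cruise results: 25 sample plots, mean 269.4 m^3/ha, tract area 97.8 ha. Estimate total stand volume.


Formula: Total Volume = Mean Volume per ha * Total Area
Total Volume = 269.4 m^3/ha * 97.8 ha
Total Volume = 26347 m^3

26347


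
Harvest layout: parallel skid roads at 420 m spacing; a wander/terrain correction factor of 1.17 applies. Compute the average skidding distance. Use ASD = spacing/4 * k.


Formula: ASD = (spacing / 4) * correction
Uncorrected distance = spacing / 4 = 420 / 4 = 105 m
ASD = 105 * 1.17 = 123 m

123


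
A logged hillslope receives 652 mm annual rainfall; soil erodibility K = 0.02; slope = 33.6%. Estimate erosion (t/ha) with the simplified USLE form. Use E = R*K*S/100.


Formula: E = R * K * S / 100  (simplified USLE)
R * K = 652 * 0.02 = 13.04
E = 13.04 * 33.6 / 100 = 4.38 t/ha

4.38


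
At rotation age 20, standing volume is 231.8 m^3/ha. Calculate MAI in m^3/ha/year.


Formula: MAI = Total Volume / Stand Age
MAI = 231.8 m^3/ha / 20 years
MAI = 11.59 m^3/ha/year

11.59


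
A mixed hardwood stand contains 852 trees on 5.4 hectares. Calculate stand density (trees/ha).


Formula: Stand Density = N_trees / Area_ha
Density = 852 trees / 5.4 ha
Density = 158 trees/ha

158


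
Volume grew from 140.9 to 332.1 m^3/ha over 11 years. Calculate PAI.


Formula: PAI = (V_T2 - V_T1) / (T2 - T1)
Volume increment = 332.1 - 140.9 = 191.2 m^3/ha
PAI = 191.2 / 11 = 17.38 m^3/ha/year

17.38


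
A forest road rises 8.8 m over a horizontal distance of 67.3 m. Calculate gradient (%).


Formula: Gradient = rise / run * 100
Gradient = 8.8 / 67.3 * 100 = 13.1%

13.1


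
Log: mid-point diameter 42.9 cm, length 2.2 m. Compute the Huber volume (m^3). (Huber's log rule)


Huber: V = Am * L,  Am = pi*(Dm/200)^2
Am = pi*(42.9/200)^2 = 0.144545 m^2
V = 0.144545*2.2 = 0.318 m^3

0.318


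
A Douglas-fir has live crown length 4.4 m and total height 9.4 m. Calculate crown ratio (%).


Formula: Crown Ratio = (Crown Length / Total Height) * 100
CR = (4.4 m / 9.4 m) * 100
CR = 0.4681 * 100 = 46.8%

46.8


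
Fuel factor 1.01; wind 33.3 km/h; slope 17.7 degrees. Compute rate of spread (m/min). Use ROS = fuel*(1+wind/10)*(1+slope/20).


Formula: ROS = fuel * (1 + wind/10) * (1 + slope/20)
Wind factor = 1 + 33.3/10 = 4.33
Slope factor = 1 + 17.7/20 = 1.885
ROS = 1.01 * 4.33 * 1.885 = 8.24 m/min

8.24


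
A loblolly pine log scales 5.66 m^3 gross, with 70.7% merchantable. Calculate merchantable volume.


Formula: MV = V_total * (merchantable_pct / 100)
Merchantable fraction = 70.7% / 100 = 0.707
MV = 5.66 m^3 * 0.707 = 4.002 m^3

4.002


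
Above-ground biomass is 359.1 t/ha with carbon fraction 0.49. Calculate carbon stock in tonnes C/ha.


Formula: Carbon Stock = Biomass * Carbon Fraction
C = 359.1 t/ha * 0.49
C = 176.0 t C/ha

176.0


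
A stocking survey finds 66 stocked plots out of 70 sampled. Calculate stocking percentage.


Formula: Stocking % = stocked plots / total plots * 100
Stocking = 66 / 70 * 100
Stocking = 0.9429 * 100 = 94.3%

94.3


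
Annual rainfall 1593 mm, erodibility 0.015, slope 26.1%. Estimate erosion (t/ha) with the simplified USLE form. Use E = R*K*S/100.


Formula: E = R * K * S / 100  (simplified USLE)
R * K = 1593 * 0.015 = 23.895
E = 23.895 * 26.1 / 100 = 6.24 t/ha

6.24


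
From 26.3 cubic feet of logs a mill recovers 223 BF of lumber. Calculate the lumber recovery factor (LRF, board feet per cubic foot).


Formula: LRF = Lumber Output (BF) / Log Input (ft^3)
LRF = 223 BF / 26.3 ft^3
LRF = 8.48 BF/ft^3

8.48


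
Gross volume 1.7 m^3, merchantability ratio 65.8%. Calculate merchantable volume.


Formula: MV = V_total * (merchantable_pct / 100)
Merchantable fraction = 65.8% / 100 = 0.658
MV = 1.7 m^3 * 0.658 = 1.119 m^3

1.119


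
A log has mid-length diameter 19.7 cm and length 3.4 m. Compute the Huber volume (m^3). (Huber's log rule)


Huber: V = Am * L,  Am = pi*(Dm/200)^2
Am = pi*(19.7/200)^2 = 0.030481 m^2
V = 0.030481*3.4 = 0.1036 m^3

0.1036


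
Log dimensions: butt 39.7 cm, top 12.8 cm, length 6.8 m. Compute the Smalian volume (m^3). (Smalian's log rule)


Smalian: V = (A1 + A2)/2 * L,  A = pi*(D/200)^2
A1 = pi*(39.7/200)^2 = 0.123786 m^2
A2 = pi*(12.8/200)^2 = 0.012868 m^2
V = (0.123786+0.012868)/2*6.8 = 0.4646 m^3

0.4646


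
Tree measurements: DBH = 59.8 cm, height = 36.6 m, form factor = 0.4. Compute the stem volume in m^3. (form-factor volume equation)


Formula: V = pi * (DBH/200)^2 * H * ff
Radius = DBH/200 = 59.8/200 = 0.299 m
Radius^2 = 0.299^2 = 0.089401 m^2
V = pi * 0.089401 * 36.6 * 0.4
V = 4.112 m^3

4.112


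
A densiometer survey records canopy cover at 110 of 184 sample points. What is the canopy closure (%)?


Formula: Canopy closure = covered points / total points * 100
Closure = 110 / 184 * 100
Closure = 0.5978 * 100 = 59.8%

59.8


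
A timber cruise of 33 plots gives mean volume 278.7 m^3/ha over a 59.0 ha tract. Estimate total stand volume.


Formula: Total Volume = Mean Volume per ha * Total Area
Total Volume = 278.7 m^3/ha * 59.0 ha
Total Volume = 16443 m^3

16443


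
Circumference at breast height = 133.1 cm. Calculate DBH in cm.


Formula: DBH = C / pi
DBH = 133.1 / pi
pi = 3.14159...
DBH = 42.4 cm

42.4


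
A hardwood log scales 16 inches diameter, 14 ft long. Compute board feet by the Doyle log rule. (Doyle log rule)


Doyle: BF = (D - 4)^2 * L / 16
Adjusted diameter = 16 - 4 = 12 in
(D-4)^2 = 12^2 = 144
BF = 144 * 14 / 16 = 126 BF

126


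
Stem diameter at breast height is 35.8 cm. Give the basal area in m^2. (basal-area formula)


Formula: BA = pi * (DBH/2)^2 / 10000  (cm^2 to m^2)
Radius = DBH/2 = 35.8/2 = 17.9 cm
BA = pi * 17.9^2 / 10000
   = 1006.5977 cm^2 / 10000
   = 0.1007 m^2

0.1007


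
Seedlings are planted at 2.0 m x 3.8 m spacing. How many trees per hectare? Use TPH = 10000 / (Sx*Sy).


Formula: TPH = 10000 m^2/ha / (spacing_x * spacing_y)
Area per tree = 2.0 m * 3.8 m = 7.6 m^2
TPH = 10000 / 7.6 = 1316 trees/ha

1316


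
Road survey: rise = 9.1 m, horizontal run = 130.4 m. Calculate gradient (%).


Formula: Gradient = rise / run * 100
Gradient = 9.1 / 130.4 * 100 = 7.0%

7.0


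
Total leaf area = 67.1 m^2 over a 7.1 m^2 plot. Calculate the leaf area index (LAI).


Formula: LAI = total leaf area / ground area  (dimensionless)
LAI = 67.1 m^2 / 7.1 m^2
LAI = 9.45

9.45


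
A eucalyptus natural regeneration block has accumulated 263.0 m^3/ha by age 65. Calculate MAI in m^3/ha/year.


Formula: MAI = Total Volume / Stand Age
MAI = 263.0 m^3/ha / 65 years
MAI = 4.05 m^3/ha/year

4.05


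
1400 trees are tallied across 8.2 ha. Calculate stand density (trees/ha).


Formula: Stand Density = N_trees / Area_ha
Density = 1400 trees / 8.2 ha
Density = 171 trees/ha

171


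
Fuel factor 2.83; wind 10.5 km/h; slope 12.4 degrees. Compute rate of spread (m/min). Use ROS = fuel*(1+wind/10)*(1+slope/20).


Formula: ROS = fuel * (1 + wind/10) * (1 + slope/20)
Wind factor = 1 + 10.5/10 = 2.05
Slope factor = 1 + 12.4/20 = 1.62
ROS = 2.83 * 2.05 * 1.62 = 9.4 m/min

9.4


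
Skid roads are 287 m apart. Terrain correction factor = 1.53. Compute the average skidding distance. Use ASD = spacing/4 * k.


Formula: ASD = (spacing / 4) * correction
Uncorrected distance = spacing / 4 = 287 / 4 = 71.75 m
ASD = 71.75 * 1.53 = 110 m

110


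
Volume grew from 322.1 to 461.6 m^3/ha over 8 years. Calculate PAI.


Formula: PAI = (V_T2 - V_T1) / (T2 - T1)
Volume increment = 461.6 - 322.1 = 139.5 m^3/ha
PAI = 139.5 / 8 = 17.44 m^3/ha/year

17.44


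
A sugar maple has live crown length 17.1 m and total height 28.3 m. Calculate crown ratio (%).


Formula: Crown Ratio = (Crown Length / Total Height) * 100
CR = (17.1 m / 28.3 m) * 100
CR = 0.6042 * 100 = 60.4%

60.4


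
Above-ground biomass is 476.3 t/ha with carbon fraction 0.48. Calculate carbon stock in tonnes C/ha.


Formula: Carbon Stock = Biomass * Carbon Fraction
C = 476.3 t/ha * 0.48
C = 228.6 t C/ha

228.6


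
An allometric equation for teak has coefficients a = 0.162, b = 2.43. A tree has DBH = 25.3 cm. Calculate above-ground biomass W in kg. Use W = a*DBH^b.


Formula: W = a * DBH^b  (allometric power law)
DBH^b = 25.3^2.43 = 2567.9281
W = 0.162 * 2567.9281 = 416.0 kg

416.0


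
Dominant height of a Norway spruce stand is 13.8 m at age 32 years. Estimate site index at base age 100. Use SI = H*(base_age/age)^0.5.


Formula: SI = H_dom * (base_age / age)^0.5
Age ratio = 100 / 32 = 3.125
sqrt(age_ratio) = 1.76777
SI = 13.8 * 1.76777 = 24.4 m

24.4


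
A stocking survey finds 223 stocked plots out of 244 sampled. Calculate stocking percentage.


Formula: Stocking % = stocked plots / total plots * 100
Stocking = 223 / 244 * 100
Stocking = 0.9139 * 100 = 91.4%

91.4


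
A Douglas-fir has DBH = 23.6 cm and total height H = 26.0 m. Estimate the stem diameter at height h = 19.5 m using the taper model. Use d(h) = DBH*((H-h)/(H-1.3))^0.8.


Taper: d(h) = DBH * ((H - h) / (H - 1.3))^0.8
Numerator = H - h = 26.0 - 19.5 = 6.5 m
Denominator = H - 1.3 = 26.0 - 1.3 = 24.7 m
Ratio = 6.5 / 24.7 = 0.26316
d = 23.6 * 0.26316^0.8 = 8.1 cm

8.1


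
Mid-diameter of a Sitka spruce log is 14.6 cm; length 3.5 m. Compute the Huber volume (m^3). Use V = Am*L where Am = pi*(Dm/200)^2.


Huber: V = Am * L,  Am = pi*(Dm/200)^2
Am = pi*(14.6/200)^2 = 0.016742 m^2
V = 0.016742*3.5 = 0.0586 m^3

0.0586


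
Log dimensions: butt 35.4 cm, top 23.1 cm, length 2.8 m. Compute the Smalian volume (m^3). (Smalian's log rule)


Smalian: V = (A1 + A2)/2 * L,  A = pi*(D/200)^2
A1 = pi*(35.4/200)^2 = 0.098423 m^2
A2 = pi*(23.1/200)^2 = 0.04191 m^2
V = (0.098423+0.04191)/2*2.8 = 0.1965 m^3

0.1965


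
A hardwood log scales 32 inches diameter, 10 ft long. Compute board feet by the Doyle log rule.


Doyle: BF = (D - 4)^2 * L / 16
Adjusted diameter = 32 - 4 = 28 in
(D-4)^2 = 28^2 = 784
BF = 784 * 10 / 16 = 490 BF

490


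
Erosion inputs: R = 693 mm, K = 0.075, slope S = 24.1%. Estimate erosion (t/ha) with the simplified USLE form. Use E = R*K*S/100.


Formula: E = R * K * S / 100  (simplified USLE)
R * K = 693 * 0.075 = 51.975
E = 51.975 * 24.1 / 100 = 12.53 t/ha

12.53


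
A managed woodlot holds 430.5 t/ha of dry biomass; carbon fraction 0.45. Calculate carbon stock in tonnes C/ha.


Formula: Carbon Stock = Biomass * Carbon Fraction
C = 430.5 t/ha * 0.45
C = 193.7 t C/ha

193.7


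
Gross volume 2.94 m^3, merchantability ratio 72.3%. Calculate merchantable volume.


Formula: MV = V_total * (merchantable_pct / 100)
Merchantable fraction = 72.3% / 100 = 0.723
MV = 2.94 m^3 * 0.723 = 2.126 m^3

2.126


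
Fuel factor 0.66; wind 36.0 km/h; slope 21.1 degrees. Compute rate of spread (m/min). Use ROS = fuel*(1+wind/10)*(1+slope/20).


Formula: ROS = fuel * (1 + wind/10) * (1 + slope/20)
Wind factor = 1 + 36.0/10 = 4.6
Slope factor = 1 + 21.1/20 = 2.055
ROS = 0.66 * 4.6 * 2.055 = 6.24 m/min

6.24


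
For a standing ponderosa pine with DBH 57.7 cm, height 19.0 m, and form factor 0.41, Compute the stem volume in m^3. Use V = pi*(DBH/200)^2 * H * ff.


Formula: V = pi * (DBH/200)^2 * H * ff
Radius = DBH/200 = 57.7/200 = 0.2885 m
Radius^2 = 0.2885^2 = 0.08323225 m^2
V = pi * 0.08323225 * 19.0 * 0.41
V = 2.037 m^3

2.037


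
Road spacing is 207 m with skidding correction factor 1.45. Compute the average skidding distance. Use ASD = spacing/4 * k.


Formula: ASD = (spacing / 4) * correction
Uncorrected distance = spacing / 4 = 207 / 4 = 51.75 m
ASD = 51.75 * 1.45 = 75 m

75


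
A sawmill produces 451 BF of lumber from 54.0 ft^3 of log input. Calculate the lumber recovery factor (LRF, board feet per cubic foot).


Formula: LRF = Lumber Output (BF) / Log Input (ft^3)
LRF = 451 BF / 54.0 ft^3
LRF = 8.35 BF/ft^3

8.35


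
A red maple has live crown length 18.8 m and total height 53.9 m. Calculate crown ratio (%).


Formula: Crown Ratio = (Crown Length / Total Height) * 100
CR = (18.8 m / 53.9 m) * 100
CR = 0.3488 * 100 = 34.9%

34.9


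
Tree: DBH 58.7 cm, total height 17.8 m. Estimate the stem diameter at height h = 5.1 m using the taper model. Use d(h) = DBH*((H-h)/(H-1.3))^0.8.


Taper: d(h) = DBH * ((H - h) / (H - 1.3))^0.8
Numerator = H - h = 17.8 - 5.1 = 12.7 m
Denominator = H - 1.3 = 17.8 - 1.3 = 16.5 m
Ratio = 12.7 / 16.5 = 0.7697
d = 58.7 * 0.7697^0.8 = 47.6 cm

47.6


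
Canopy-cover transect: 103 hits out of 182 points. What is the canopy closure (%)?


Formula: Canopy closure = covered points / total points * 100
Closure = 103 / 182 * 100
Closure = 0.5659 * 100 = 56.6%

56.6


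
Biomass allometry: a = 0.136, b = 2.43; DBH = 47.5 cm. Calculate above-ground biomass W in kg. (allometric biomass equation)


Formula: W = a * DBH^b  (allometric power law)
DBH^b = 47.5^2.43 = 11867.6703
W = 0.136 * 11867.6703 = 1614.0 kg

1614.0


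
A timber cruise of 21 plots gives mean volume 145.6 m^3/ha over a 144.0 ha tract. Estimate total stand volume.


Formula: Total Volume = Mean Volume per ha * Total Area
Total Volume = 145.6 m^3/ha * 144.0 ha
Total Volume = 20966 m^3

20966


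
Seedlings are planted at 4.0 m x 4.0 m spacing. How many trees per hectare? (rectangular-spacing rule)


Formula: TPH = 10000 m^2/ha / (spacing_x * spacing_y)
Area per tree = 4.0 m * 4.0 m = 16.0 m^2
TPH = 10000 / 16.0 = 625 trees/ha

625


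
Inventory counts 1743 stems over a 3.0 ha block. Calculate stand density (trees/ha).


Formula: Stand Density = N_trees / Area_ha
Density = 1743 trees / 3.0 ha
Density = 581 trees/ha

581


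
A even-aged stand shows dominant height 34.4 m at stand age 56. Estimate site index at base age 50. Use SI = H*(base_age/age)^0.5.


Formula: SI = H_dom * (base_age / age)^0.5
Age ratio = 50 / 56 = 0.89286
sqrt(age_ratio) = 0.94491
SI = 34.4 * 0.94491 = 32.5 m

32.5


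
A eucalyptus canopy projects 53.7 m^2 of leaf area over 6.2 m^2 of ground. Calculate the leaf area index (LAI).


Formula: LAI = total leaf area / ground area  (dimensionless)
LAI = 53.7 m^2 / 6.2 m^2
LAI = 8.66

8.66


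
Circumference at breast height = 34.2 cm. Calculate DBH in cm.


Formula: DBH = C / pi
DBH = 34.2 / pi
pi = 3.14159...
DBH = 10.9 cm

10.9


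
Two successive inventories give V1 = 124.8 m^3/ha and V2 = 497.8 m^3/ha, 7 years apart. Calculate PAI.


Formula: PAI = (V_T2 - V_T1) / (T2 - T1)
Volume increment = 497.8 - 124.8 = 373.0 m^3/ha
PAI = 373.0 / 7 = 53.29 m^3/ha/year

53.29


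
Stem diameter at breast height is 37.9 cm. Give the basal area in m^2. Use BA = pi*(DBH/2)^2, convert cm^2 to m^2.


Formula: BA = pi * (DBH/2)^2 / 10000  (cm^2 to m^2)
Radius = DBH/2 = 37.9/2 = 18.95 cm
BA = pi * 18.95^2 / 10000
   = 1128.1538 cm^2 / 10000
   = 0.1128 m^2

0.1128


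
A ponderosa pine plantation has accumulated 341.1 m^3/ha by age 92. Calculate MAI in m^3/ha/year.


Formula: MAI = Total Volume / Stand Age
MAI = 341.1 m^3/ha / 92 years
MAI = 3.71 m^3/ha/year

3.71


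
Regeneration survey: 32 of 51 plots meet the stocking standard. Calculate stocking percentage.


Formula: Stocking % = stocked plots / total plots * 100
Stocking = 32 / 51 * 100
Stocking = 0.6275 * 100 = 62.7%

62.7


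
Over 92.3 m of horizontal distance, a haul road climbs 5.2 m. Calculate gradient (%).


Formula: Gradient = rise / run * 100
Gradient = 5.2 / 92.3 * 100 = 5.6%

5.6


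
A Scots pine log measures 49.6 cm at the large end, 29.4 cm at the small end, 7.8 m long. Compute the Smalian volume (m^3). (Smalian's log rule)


Smalian: V = (A1 + A2)/2 * L,  A = pi*(D/200)^2
A1 = pi*(49.6/200)^2 = 0.193221 m^2
A2 = pi*(29.4/200)^2 = 0.067887 m^2
V = (0.193221+0.067887)/2*7.8 = 1.0183 m^3

1.0183


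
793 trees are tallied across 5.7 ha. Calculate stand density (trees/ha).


Formula: Stand Density = N_trees / Area_ha
Density = 793 trees / 5.7 ha
Density = 139 trees/ha

139


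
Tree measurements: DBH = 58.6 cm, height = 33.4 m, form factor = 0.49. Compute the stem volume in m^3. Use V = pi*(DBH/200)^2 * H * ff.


Formula: V = pi * (DBH/200)^2 * H * ff
Radius = DBH/200 = 58.6/200 = 0.293 m
Radius^2 = 0.293^2 = 0.085849 m^2
V = pi * 0.085849 * 33.4 * 0.49
V = 4.414 m^3

4.414


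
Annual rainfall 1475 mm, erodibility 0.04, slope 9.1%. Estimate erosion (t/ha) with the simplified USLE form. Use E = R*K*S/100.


Formula: E = R * K * S / 100  (simplified USLE)
R * K = 1475 * 0.04 = 59.0
E = 59.0 * 9.1 / 100 = 5.37 t/ha

5.37


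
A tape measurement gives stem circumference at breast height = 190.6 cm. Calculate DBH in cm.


Formula: DBH = C / pi
DBH = 190.6 / pi
pi = 3.14159...
DBH = 60.7 cm

60.7


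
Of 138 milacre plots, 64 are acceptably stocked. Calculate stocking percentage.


Formula: Stocking % = stocked plots / total plots * 100
Stocking = 64 / 138 * 100
Stocking = 0.4638 * 100 = 46.4%

46.4


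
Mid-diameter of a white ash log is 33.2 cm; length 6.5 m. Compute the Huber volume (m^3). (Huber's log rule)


Huber: V = Am * L,  Am = pi*(Dm/200)^2
Am = pi*(33.2/200)^2 = 0.08657 m^2
V = 0.08657*6.5 = 0.5627 m^3

0.5627


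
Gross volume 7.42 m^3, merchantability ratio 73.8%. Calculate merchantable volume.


Formula: MV = V_total * (merchantable_pct / 100)
Merchantable fraction = 73.8% / 100 = 0.738
MV = 7.42 m^3 * 0.738 = 5.476 m^3

5.476


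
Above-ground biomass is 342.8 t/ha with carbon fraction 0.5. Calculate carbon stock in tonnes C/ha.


Formula: Carbon Stock = Biomass * Carbon Fraction
C = 342.8 t/ha * 0.5
C = 171.4 t C/ha

171.4


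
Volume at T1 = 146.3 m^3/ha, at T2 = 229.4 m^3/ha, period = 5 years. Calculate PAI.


Formula: PAI = (V_T2 - V_T1) / (T2 - T1)
Volume increment = 229.4 - 146.3 = 83.1 m^3/ha
PAI = 83.1 / 5 = 16.62 m^3/ha/year

16.62


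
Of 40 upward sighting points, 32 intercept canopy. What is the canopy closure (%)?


Formula: Canopy closure = covered points / total points * 100
Closure = 32 / 40 * 100
Closure = 0.8 * 100 = 80.0%

80.0


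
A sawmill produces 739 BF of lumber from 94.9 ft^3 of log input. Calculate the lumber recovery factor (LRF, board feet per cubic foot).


Formula: LRF = Lumber Output (BF) / Log Input (ft^3)
LRF = 739 BF / 94.9 ft^3
LRF = 7.79 BF/ft^3

7.79


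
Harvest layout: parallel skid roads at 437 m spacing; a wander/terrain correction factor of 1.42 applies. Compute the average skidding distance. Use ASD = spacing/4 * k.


Formula: ASD = (spacing / 4) * correction
Uncorrected distance = spacing / 4 = 437 / 4 = 109.25 m
ASD = 109.25 * 1.42 = 155 m

155


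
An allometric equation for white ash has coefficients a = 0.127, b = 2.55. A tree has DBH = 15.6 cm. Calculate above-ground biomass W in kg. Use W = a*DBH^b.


Formula: W = a * DBH^b  (allometric power law)
DBH^b = 15.6^2.55 = 1102.7263
W = 0.127 * 1102.7263 = 140.0 kg

140.0


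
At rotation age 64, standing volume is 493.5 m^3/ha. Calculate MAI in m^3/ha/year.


Formula: MAI = Total Volume / Stand Age
MAI = 493.5 m^3/ha / 64 years
MAI = 7.71 m^3/ha/year

7.71


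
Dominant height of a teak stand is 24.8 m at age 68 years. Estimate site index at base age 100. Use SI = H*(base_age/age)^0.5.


Formula: SI = H_dom * (base_age / age)^0.5
Age ratio = 100 / 68 = 1.47059
sqrt(age_ratio) = 1.21268
SI = 24.8 * 1.21268 = 30.1 m

30.1


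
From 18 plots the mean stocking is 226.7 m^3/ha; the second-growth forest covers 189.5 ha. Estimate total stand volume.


Formula: Total Volume = Mean Volume per ha * Total Area
Total Volume = 226.7 m^3/ha * 189.5 ha
Total Volume = 42960 m^3

42960


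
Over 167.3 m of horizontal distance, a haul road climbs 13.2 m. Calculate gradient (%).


Formula: Gradient = rise / run * 100
Gradient = 13.2 / 167.3 * 100 = 7.9%

7.9


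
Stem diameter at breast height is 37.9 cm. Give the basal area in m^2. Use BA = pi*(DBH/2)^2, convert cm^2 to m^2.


Formula: BA = pi * (DBH/2)^2 / 10000  (cm^2 to m^2)
Radius = DBH/2 = 37.9/2 = 18.95 cm
BA = pi * 18.95^2 / 10000
   = 1128.1538 cm^2 / 10000
   = 0.1128 m^2

0.1128


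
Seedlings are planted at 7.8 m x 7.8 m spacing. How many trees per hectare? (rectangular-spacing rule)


Formula: TPH = 10000 m^2/ha / (spacing_x * spacing_y)
Area per tree = 7.8 m * 7.8 m = 60.84 m^2
TPH = 10000 / 60.84 = 164 trees/ha

164


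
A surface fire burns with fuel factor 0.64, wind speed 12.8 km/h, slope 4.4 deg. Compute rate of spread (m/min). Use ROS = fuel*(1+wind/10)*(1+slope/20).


Formula: ROS = fuel * (1 + wind/10) * (1 + slope/20)
Wind factor = 1 + 12.8/10 = 2.28
Slope factor = 1 + 4.4/20 = 1.22
ROS = 0.64 * 2.28 * 1.22 = 1.78 m/min

1.78


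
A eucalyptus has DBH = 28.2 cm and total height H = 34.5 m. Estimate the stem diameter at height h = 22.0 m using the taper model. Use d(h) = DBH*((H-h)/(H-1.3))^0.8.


Taper: d(h) = DBH * ((H - h) / (H - 1.3))^0.8
Numerator = H - h = 34.5 - 22.0 = 12.5 m
Denominator = H - 1.3 = 34.5 - 1.3 = 33.2 m
Ratio = 12.5 / 33.2 = 0.37651
d = 28.2 * 0.37651^0.8 = 12.9 cm

12.9


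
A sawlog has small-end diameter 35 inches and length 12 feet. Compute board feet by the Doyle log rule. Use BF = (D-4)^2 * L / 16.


Doyle: BF = (D - 4)^2 * L / 16
Adjusted diameter = 35 - 4 = 31 in
(D-4)^2 = 31^2 = 961
BF = 961 * 12 / 16 = 721 BF

721


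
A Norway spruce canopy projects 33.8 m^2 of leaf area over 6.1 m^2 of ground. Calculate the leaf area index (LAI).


Formula: LAI = total leaf area / ground area  (dimensionless)
LAI = 33.8 m^2 / 6.1 m^2
LAI = 5.54

5.54


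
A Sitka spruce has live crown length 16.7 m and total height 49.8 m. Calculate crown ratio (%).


Formula: Crown Ratio = (Crown Length / Total Height) * 100
CR = (16.7 m / 49.8 m) * 100
CR = 0.3353 * 100 = 33.5%

33.5


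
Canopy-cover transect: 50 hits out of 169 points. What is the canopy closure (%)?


Formula: Canopy closure = covered points / total points * 100
Closure = 50 / 169 * 100
Closure = 0.2959 * 100 = 29.6%

29.6


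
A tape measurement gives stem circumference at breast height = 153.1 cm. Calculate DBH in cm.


Formula: DBH = C / pi
DBH = 153.1 / pi
pi = 3.14159...
DBH = 48.7 cm

48.7


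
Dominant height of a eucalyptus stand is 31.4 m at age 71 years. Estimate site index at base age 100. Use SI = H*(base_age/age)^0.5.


Formula: SI = H_dom * (base_age / age)^0.5
Age ratio = 100 / 71 = 1.40845
sqrt(age_ratio) = 1.18678
SI = 31.4 * 1.18678 = 37.3 m

37.3


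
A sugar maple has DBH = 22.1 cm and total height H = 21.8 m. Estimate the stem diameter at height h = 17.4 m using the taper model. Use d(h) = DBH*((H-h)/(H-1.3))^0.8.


Taper: d(h) = DBH * ((H - h) / (H - 1.3))^0.8
Numerator = H - h = 21.8 - 17.4 = 4.4 m
Denominator = H - 1.3 = 21.8 - 1.3 = 20.5 m
Ratio = 4.4 / 20.5 = 0.21463
d = 22.1 * 0.21463^0.8 = 6.5 cm

6.5


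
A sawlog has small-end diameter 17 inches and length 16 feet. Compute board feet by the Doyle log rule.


Doyle: BF = (D - 4)^2 * L / 16
Adjusted diameter = 17 - 4 = 13 in
(D-4)^2 = 13^2 = 169
BF = 169 * 16 / 16 = 169 BF

169


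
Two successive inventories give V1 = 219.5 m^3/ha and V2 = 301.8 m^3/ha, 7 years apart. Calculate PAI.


Formula: PAI = (V_T2 - V_T1) / (T2 - T1)
Volume increment = 301.8 - 219.5 = 82.3 m^3/ha
PAI = 82.3 / 7 = 11.76 m^3/ha/year

11.76


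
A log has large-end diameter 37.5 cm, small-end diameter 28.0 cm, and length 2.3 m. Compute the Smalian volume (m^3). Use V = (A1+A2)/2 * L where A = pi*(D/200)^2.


Smalian: V = (A1 + A2)/2 * L,  A = pi*(D/200)^2
A1 = pi*(37.5/200)^2 = 0.110447 m^2
A2 = pi*(28.0/200)^2 = 0.061575 m^2
V = (0.110447+0.061575)/2*2.3 = 0.1978 m^3

0.1978


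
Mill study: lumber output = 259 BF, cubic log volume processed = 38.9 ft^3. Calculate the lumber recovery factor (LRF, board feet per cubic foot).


Formula: LRF = Lumber Output (BF) / Log Input (ft^3)
LRF = 259 BF / 38.9 ft^3
LRF = 6.66 BF/ft^3

6.66


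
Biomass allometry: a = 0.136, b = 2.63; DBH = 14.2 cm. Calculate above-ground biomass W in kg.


Formula: W = a * DBH^b  (allometric power law)
DBH^b = 14.2^2.63 = 1072.799
W = 0.136 * 1072.799 = 145.9 kg

145.9


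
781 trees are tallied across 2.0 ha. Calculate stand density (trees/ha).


Formula: Stand Density = N_trees / Area_ha
Density = 781 trees / 2.0 ha
Density = 391 trees/ha

391


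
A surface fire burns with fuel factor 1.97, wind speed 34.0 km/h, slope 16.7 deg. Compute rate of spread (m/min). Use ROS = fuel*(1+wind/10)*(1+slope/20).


Formula: ROS = fuel * (1 + wind/10) * (1 + slope/20)
Wind factor = 1 + 34.0/10 = 4.4
Slope factor = 1 + 16.7/20 = 1.835
ROS = 1.97 * 4.4 * 1.835 = 15.91 m/min

15.91


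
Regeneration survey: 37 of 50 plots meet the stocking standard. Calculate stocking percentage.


Formula: Stocking % = stocked plots / total plots * 100
Stocking = 37 / 50 * 100
Stocking = 0.74 * 100 = 74.0%

74.0


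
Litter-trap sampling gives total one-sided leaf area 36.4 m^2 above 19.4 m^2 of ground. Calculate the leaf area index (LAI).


Formula: LAI = total leaf area / ground area  (dimensionless)
LAI = 36.4 m^2 / 19.4 m^2
LAI = 1.88

1.88


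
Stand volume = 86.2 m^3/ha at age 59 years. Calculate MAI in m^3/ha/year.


Formula: MAI = Total Volume / Stand Age
MAI = 86.2 m^3/ha / 59 years
MAI = 1.46 m^3/ha/year

1.46


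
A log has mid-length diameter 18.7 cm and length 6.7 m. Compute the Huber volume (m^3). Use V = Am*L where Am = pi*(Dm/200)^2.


Huber: V = Am * L,  Am = pi*(Dm/200)^2
Am = pi*(18.7/200)^2 = 0.027465 m^2
V = 0.027465*6.7 = 0.184 m^3

0.184


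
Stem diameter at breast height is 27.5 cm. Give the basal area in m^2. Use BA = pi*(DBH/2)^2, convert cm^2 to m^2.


Formula: BA = pi * (DBH/2)^2 / 10000  (cm^2 to m^2)
Radius = DBH/2 = 27.5/2 = 13.75 cm
BA = pi * 13.75^2 / 10000
   = 593.9574 cm^2 / 10000
   = 0.0594 m^2

0.0594


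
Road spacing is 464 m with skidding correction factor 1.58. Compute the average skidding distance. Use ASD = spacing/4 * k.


Formula: ASD = (spacing / 4) * correction
Uncorrected distance = spacing / 4 = 464 / 4 = 116 m
ASD = 116 * 1.58 = 183 m

183


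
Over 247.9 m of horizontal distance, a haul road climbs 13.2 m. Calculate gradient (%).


Formula: Gradient = rise / run * 100
Gradient = 13.2 / 247.9 * 100 = 5.3%

5.3


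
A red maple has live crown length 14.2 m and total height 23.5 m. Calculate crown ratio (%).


Formula: Crown Ratio = (Crown Length / Total Height) * 100
CR = (14.2 m / 23.5 m) * 100
CR = 0.6043 * 100 = 60.4%

60.4


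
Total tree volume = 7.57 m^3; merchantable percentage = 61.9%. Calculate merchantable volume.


Formula: MV = V_total * (merchantable_pct / 100)
Merchantable fraction = 61.9% / 100 = 0.619
MV = 7.57 m^3 * 0.619 = 4.686 m^3

4.686


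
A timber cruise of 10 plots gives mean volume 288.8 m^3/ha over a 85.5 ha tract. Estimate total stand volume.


Formula: Total Volume = Mean Volume per ha * Total Area
Total Volume = 288.8 m^3/ha * 85.5 ha
Total Volume = 24692 m^3

24692


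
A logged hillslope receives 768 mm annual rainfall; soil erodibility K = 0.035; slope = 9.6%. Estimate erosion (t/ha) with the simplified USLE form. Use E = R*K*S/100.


Formula: E = R * K * S / 100  (simplified USLE)
R * K = 768 * 0.035 = 26.88
E = 26.88 * 9.6 / 100 = 2.58 t/ha

2.58


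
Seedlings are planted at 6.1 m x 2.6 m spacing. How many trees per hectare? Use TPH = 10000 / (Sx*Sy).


Formula: TPH = 10000 m^2/ha / (spacing_x * spacing_y)
Area per tree = 6.1 m * 2.6 m = 15.86 m^2
TPH = 10000 / 15.86 = 631 trees/ha

631


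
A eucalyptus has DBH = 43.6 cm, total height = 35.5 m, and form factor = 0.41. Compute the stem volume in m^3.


Formula: V = pi * (DBH/200)^2 * H * ff
Radius = DBH/200 = 43.6/200 = 0.218 m
Radius^2 = 0.218^2 = 0.047524 m^2
V = pi * 0.047524 * 35.5 * 0.41
V = 2.173 m^3

2.173


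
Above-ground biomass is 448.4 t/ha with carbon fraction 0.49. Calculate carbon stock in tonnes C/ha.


Formula: Carbon Stock = Biomass * Carbon Fraction
C = 448.4 t/ha * 0.49
C = 219.7 t C/ha

219.7


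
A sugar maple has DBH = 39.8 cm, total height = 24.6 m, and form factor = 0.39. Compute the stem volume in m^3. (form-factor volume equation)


Formula: V = pi * (DBH/200)^2 * H * ff
Radius = DBH/200 = 39.8/200 = 0.199 m
Radius^2 = 0.199^2 = 0.039601 m^2
V = pi * 0.039601 * 24.6 * 0.39
V = 1.194 m^3

1.194


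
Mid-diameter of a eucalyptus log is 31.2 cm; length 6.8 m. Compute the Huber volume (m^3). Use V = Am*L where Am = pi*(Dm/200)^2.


Huber: V = Am * L,  Am = pi*(Dm/200)^2
Am = pi*(31.2/200)^2 = 0.076454 m^2
V = 0.076454*6.8 = 0.5199 m^3

0.5199


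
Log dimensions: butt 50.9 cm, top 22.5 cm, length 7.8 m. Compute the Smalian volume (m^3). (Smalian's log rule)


Smalian: V = (A1 + A2)/2 * L,  A = pi*(D/200)^2
A1 = pi*(50.9/200)^2 = 0.203482 m^2
A2 = pi*(22.5/200)^2 = 0.039761 m^2
V = (0.203482+0.039761)/2*7.8 = 0.9486 m^3

0.9486


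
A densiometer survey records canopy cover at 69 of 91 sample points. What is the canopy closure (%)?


Formula: Canopy closure = covered points / total points * 100
Closure = 69 / 91 * 100
Closure = 0.7582 * 100 = 75.8%

75.8


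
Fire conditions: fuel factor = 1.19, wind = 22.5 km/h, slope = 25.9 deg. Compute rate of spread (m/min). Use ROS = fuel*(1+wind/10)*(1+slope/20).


Formula: ROS = fuel * (1 + wind/10) * (1 + slope/20)
Wind factor = 1 + 22.5/10 = 3.25
Slope factor = 1 + 25.9/20 = 2.295
ROS = 1.19 * 3.25 * 2.295 = 8.88 m/min

8.88


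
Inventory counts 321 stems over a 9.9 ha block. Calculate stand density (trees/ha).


Formula: Stand Density = N_trees / Area_ha
Density = 321 trees / 9.9 ha
Density = 32 trees/ha

32
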